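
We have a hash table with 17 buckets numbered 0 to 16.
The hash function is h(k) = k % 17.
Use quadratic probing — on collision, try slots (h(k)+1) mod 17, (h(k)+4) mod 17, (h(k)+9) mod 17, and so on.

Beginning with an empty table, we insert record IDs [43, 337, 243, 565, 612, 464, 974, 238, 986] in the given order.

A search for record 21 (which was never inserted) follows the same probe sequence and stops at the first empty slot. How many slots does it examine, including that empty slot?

43: h=9 -> slot 9
337: h=14 -> slot 14
243: h=5 -> slot 5
565: h=4 -> slot 4
612: h=0 -> slot 0
464: h=5, probe 5,6 -> slot 6
974: h=5, probe 5,6,9,14,4,13 -> slot 13
238: h=0, probe 0,1 -> slot 1
986: h=0, probe 0,1,4,9,16 -> slot 16
Table: [612, 238, -, -, 565, 243, 464, -, -, 43, -, -, -, 974, 337, -, 986]
Lookup 21: h=4, probe 4,5,8 → slot 8 empty, not found.

3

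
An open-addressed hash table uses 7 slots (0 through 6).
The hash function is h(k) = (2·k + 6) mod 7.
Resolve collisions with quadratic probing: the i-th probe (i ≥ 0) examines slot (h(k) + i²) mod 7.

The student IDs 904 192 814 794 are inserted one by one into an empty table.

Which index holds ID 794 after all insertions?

6

904: h=1 → slot 1
192: h=5 → slot 5
814: h=3 → slot 3
794: h=5, probe 5,6 → slot 6
Table: [., 904, ., 814, ., 192, 794]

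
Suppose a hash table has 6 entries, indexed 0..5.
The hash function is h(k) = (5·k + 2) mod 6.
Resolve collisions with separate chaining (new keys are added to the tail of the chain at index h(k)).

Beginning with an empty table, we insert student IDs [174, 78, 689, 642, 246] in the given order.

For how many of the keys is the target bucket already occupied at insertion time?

174 -> bucket 2
78 -> bucket 2 (collision)
689 -> bucket 3
642 -> bucket 2 (collision)
246 -> bucket 2 (collision)
Final buckets:
0: ∅
1: ∅
2: 174 -> 78 -> 642 -> 246
3: 689
4: ∅
5: ∅

3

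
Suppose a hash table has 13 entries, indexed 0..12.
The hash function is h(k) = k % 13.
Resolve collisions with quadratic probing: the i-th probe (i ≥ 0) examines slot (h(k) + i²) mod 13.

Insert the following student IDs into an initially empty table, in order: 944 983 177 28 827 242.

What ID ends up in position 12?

944 hashes to 8; slot 8 is free → place at 8.
983 hashes to 8; 8 taken → place at 9.
177 hashes to 8; 8,9 taken → place at 12.
28 hashes to 2; slot 2 is free → place at 2.
827 hashes to 8; 8,9,12 taken → place at 4.
242 hashes to 8; 8,9,12,4 taken → place at 11.
Table: [∅, ∅, 28, ∅, 827, ∅, ∅, ∅, 944, 983, ∅, 242, 177]

177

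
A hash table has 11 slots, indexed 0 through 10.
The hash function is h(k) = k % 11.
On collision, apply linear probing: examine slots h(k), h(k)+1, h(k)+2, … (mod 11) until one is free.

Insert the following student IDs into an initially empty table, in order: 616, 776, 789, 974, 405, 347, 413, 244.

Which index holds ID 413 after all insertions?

1

616: h=0 → slot 0
776: h=6 → slot 6
789: h=8 → slot 8
974: h=6, probe 6,7 → slot 7
405: h=9 → slot 9
347: h=6, probe 6,7,8,9,10 → slot 10
413: h=6, probe 6,7,8,9,10,0,1 → slot 1
244: h=2 → slot 2
Table: [616, 413, 244, —, —, —, 776, 974, 789, 405, 347]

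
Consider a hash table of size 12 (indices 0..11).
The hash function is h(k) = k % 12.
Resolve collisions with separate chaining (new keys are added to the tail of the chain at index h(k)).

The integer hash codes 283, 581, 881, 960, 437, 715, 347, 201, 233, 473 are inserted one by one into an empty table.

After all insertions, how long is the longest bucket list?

5

Insert 283: h=7, bucket 7 empty -> new chain.
Insert 581: h=5, bucket 5 empty -> new chain.
Insert 881: h=5, bucket 5 nonempty -> append to chain.
Insert 960: h=0, bucket 0 empty -> new chain.
Insert 437: h=5, bucket 5 nonempty -> append to chain.
Insert 715: h=7, bucket 7 nonempty -> append to chain.
Insert 347: h=11, bucket 11 empty -> new chain.
Insert 201: h=9, bucket 9 empty -> new chain.
Insert 233: h=5, bucket 5 nonempty -> append to chain.
Insert 473: h=5, bucket 5 nonempty -> append to chain.
Final buckets:
0: 960
1: —
2: —
3: —
4: —
5: 581 -> 881 -> 437 -> 233 -> 473
6: —
7: 283 -> 715
8: —
9: 201
10: —
11: 347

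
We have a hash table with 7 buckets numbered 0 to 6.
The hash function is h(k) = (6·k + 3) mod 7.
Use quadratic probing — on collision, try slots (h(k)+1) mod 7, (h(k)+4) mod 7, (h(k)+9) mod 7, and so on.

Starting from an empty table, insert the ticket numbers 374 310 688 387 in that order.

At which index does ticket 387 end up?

5

374 hashes to 0; slot 0 is free -> place at 0.
310 hashes to 1; slot 1 is free -> place at 1.
688 hashes to 1; 1 taken -> place at 2.
387 hashes to 1; 1,2 taken -> place at 5.
Table: [374, 310, 688, ∅, ∅, 387, ∅]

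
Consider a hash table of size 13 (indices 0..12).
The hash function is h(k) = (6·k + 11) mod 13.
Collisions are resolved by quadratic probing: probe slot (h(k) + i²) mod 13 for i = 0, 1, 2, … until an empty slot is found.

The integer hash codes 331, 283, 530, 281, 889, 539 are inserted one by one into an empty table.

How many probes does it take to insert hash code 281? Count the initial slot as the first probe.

331: h=8 => slot 8
283: h=6 => slot 6
530: h=6, probe 6,7 => slot 7
281: h=7, probe 7,8,11 => slot 11
889: h=2 => slot 2
539: h=8, probe 8,9 => slot 9
Table: [., ., 889, ., ., ., 283, 530, 331, 539, ., 281, .]

3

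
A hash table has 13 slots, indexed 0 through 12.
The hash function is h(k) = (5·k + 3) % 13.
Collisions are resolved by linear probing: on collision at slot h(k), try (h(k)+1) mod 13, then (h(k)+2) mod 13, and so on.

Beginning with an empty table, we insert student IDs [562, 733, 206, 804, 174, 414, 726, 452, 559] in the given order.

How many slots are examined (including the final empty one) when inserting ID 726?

4

562 hashes to 5; slot 5 is free => place at 5.
733 hashes to 2; slot 2 is free => place at 2.
206 hashes to 6; slot 6 is free => place at 6.
804 hashes to 6; 6 taken => place at 7.
174 hashes to 2; 2 taken => place at 3.
414 hashes to 6; 6,7 taken => place at 8.
726 hashes to 6; 6,7,8 taken => place at 9.
452 hashes to 1; slot 1 is free => place at 1.
559 hashes to 3; 3 taken => place at 4.
Table: [-, 452, 733, 174, 559, 562, 206, 804, 414, 726, -, -, -]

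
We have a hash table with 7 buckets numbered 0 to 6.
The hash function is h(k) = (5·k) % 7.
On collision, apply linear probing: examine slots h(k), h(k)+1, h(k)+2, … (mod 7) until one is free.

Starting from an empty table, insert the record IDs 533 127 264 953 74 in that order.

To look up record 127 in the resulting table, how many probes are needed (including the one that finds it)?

Insert 533: h=5, slot 5 empty -> index 5.
Insert 127: h=5, slot 5 occupied -> index 6.
Insert 264: h=4, slot 4 empty -> index 4.
Insert 953: h=5, slots 5,6 occupied -> index 0.
Insert 74: h=6, slots 6,0 occupied -> index 1.
Table: [953, 74, -, -, 264, 533, 127]
Lookup 127: h=5, probe 5,6 → found at 6.

2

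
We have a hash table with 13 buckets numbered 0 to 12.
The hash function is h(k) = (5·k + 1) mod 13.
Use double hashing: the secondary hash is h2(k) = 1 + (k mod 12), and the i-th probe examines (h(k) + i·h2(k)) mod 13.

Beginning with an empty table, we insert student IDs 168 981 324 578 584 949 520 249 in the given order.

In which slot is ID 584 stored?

168 hashes to 9; slot 9 is free -> place at 9.
981 hashes to 5; slot 5 is free -> place at 5.
324 hashes to 9, h2=1; 9 taken -> place at 10.
578 hashes to 5, h2=3; 5 taken -> place at 8.
584 hashes to 9, h2=9; 9,5 taken -> place at 1.
949 hashes to 1, h2=2; 1 taken -> place at 3.
520 hashes to 1, h2=5; 1 taken -> place at 6.
249 hashes to 11; slot 11 is free -> place at 11.
Table: [—, 584, —, 949, —, 981, 520, —, 578, 168, 324, 249, —]

1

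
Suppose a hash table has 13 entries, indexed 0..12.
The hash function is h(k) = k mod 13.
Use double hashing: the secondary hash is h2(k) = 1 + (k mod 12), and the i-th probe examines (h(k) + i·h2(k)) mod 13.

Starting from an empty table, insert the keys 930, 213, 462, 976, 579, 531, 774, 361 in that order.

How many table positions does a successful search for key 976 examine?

2

930: h=7 → slot 7
213: h=5 → slot 5
462: h=7, h2=7, probe 7,1 → slot 1
976: h=1, h2=5, probe 1,6 → slot 6
579: h=7, h2=4, probe 7,11 → slot 11
531: h=11, h2=4, probe 11,2 → slot 2
774: h=7, h2=7, probe 7,1,8 → slot 8
361: h=10 → slot 10
Table: [∅, 462, 531, ∅, ∅, 213, 976, 930, 774, ∅, 361, 579, ∅]
Lookup 976: h=1, h2=5, probe 1,6 → found at 6.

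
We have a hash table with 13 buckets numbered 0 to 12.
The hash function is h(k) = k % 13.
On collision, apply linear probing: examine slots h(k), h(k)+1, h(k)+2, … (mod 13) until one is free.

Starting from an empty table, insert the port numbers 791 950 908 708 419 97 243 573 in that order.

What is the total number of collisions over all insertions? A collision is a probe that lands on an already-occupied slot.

3

791: h=11 -> slot 11
950: h=1 -> slot 1
908: h=11, probe 11,12 -> slot 12
708: h=6 -> slot 6
419: h=3 -> slot 3
97: h=6, probe 6,7 -> slot 7
243: h=9 -> slot 9
573: h=1, probe 1,2 -> slot 2
Table: [∅, 950, 573, 419, ∅, ∅, 708, 97, ∅, 243, ∅, 791, 908]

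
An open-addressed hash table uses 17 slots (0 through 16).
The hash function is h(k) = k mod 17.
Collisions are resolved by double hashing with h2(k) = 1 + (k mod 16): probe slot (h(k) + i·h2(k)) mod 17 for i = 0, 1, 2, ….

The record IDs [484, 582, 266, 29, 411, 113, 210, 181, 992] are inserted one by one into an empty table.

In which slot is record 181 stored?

Insert 484: h=8, slot 8 empty => index 8.
Insert 582: h=4, slot 4 empty => index 4.
Insert 266: h=11, slot 11 empty => index 11.
Insert 29: h=12, slot 12 empty => index 12.
Insert 411: h=3, slot 3 empty => index 3.
Insert 113: h=11, h2=2, slot 11 occupied => index 13.
Insert 210: h=6, slot 6 empty => index 6.
Insert 181: h=11, h2=6, slot 11 occupied => index 0.
Insert 992: h=6, h2=1, slot 6 occupied => index 7.
Table: [181, -, -, 411, 582, -, 210, 992, 484, -, -, 266, 29, 113, -, -, -]

0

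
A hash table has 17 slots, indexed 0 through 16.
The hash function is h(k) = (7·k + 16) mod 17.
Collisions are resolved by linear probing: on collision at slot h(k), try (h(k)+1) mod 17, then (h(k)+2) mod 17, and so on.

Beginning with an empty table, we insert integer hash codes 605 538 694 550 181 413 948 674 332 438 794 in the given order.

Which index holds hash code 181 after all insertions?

605: h=1 → slot 1
538: h=8 → slot 8
694: h=12 → slot 12
550: h=7 → slot 7
181: h=8, probe 8,9 → slot 9
413: h=0 → slot 0
948: h=5 → slot 5
674: h=8, probe 8,9,10 → slot 10
332: h=11 → slot 11
438: h=5, probe 5,6 → slot 6
794: h=15 → slot 15
Table: [413, 605, —, —, —, 948, 438, 550, 538, 181, 674, 332, 694, —, —, 794, —]

9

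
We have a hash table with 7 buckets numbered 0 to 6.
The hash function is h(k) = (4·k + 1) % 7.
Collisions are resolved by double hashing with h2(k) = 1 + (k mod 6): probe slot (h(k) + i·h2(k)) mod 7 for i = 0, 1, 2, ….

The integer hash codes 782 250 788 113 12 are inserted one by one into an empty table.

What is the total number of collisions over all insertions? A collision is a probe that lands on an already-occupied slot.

3

782 hashes to 0; slot 0 is free => place at 0.
250 hashes to 0, h2=5; 0 taken => place at 5.
788 hashes to 3; slot 3 is free => place at 3.
113 hashes to 5, h2=6; 5 taken => place at 4.
12 hashes to 0, h2=1; 0 taken => place at 1.
Table: [782, 12, —, 788, 113, 250, —]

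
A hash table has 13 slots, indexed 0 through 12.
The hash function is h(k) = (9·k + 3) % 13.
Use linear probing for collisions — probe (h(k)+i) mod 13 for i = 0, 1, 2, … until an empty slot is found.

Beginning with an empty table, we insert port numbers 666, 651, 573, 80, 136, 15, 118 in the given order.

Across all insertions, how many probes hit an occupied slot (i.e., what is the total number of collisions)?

4

666: h=4 => slot 4
651: h=12 => slot 12
573: h=12, probe 12,0 => slot 0
80: h=8 => slot 8
136: h=5 => slot 5
15: h=8, probe 8,9 => slot 9
118: h=12, probe 12,0,1 => slot 1
Table: [573, 118, _, _, 666, 136, _, _, 80, 15, _, _, 651]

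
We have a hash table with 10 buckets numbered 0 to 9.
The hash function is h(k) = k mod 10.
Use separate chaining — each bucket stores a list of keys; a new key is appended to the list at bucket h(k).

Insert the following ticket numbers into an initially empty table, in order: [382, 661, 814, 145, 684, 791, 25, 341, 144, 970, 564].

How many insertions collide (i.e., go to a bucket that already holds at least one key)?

6

382 -> bucket 2
661 -> bucket 1
814 -> bucket 4
145 -> bucket 5
684 -> bucket 4 (collision)
791 -> bucket 1 (collision)
25 -> bucket 5 (collision)
341 -> bucket 1 (collision)
144 -> bucket 4 (collision)
970 -> bucket 0
564 -> bucket 4 (collision)
Final buckets:
0: 970
1: 661 -> 791 -> 341
2: 382
3: —
4: 814 -> 684 -> 144 -> 564
5: 145 -> 25
6: —
7: —
8: —
9: —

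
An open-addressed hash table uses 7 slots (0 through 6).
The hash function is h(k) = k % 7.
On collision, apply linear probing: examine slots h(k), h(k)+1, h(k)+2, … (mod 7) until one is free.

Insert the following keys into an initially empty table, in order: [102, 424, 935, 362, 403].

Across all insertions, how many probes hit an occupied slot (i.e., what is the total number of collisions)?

9

Insert 102: h=4, slot 4 empty => index 4.
Insert 424: h=4, slot 4 occupied => index 5.
Insert 935: h=4, slots 4,5 occupied => index 6.
Insert 362: h=5, slots 5,6 occupied => index 0.
Insert 403: h=4, slots 4,5,6,0 occupied => index 1.
Table: [362, 403, —, —, 102, 424, 935]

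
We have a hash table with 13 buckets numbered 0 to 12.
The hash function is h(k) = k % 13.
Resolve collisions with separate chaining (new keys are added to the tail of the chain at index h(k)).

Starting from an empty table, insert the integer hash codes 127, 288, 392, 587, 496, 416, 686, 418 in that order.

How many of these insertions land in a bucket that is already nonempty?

127 → bucket 10
288 → bucket 2
392 → bucket 2 (collision)
587 → bucket 2 (collision)
496 → bucket 2 (collision)
416 → bucket 0
686 → bucket 10 (collision)
418 → bucket 2 (collision)
Final buckets:
0: 416
1: .
2: 288 -> 392 -> 587 -> 496 -> 418
3: .
4: .
5: .
6: .
7: .
8: .
9: .
10: 127 -> 686
11: .
12: .

5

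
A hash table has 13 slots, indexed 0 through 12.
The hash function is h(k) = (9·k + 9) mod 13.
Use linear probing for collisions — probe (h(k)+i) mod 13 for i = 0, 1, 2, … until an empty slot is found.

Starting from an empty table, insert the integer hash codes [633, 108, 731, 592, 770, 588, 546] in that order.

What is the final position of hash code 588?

0

Insert 633: h=12, slot 12 empty → index 12.
Insert 108: h=6, slot 6 empty → index 6.
Insert 731: h=10, slot 10 empty → index 10.
Insert 592: h=7, slot 7 empty → index 7.
Insert 770: h=10, slot 10 occupied → index 11.
Insert 588: h=10, slots 10,11,12 occupied → index 0.
Insert 546: h=9, slot 9 empty → index 9.
Table: [588, —, —, —, —, —, 108, 592, —, 546, 731, 770, 633]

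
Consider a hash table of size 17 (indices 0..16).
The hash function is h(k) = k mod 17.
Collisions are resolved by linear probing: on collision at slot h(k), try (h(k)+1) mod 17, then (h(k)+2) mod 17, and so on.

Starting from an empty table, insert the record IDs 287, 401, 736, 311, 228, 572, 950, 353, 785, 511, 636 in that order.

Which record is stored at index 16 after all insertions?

950

287: h=15 => slot 15
401: h=10 => slot 10
736: h=5 => slot 5
311: h=5, probe 5,6 => slot 6
228: h=7 => slot 7
572: h=11 => slot 11
950: h=15, probe 15,16 => slot 16
353: h=13 => slot 13
785: h=3 => slot 3
511: h=1 => slot 1
636: h=7, probe 7,8 => slot 8
Table: [-, 511, -, 785, -, 736, 311, 228, 636, -, 401, 572, -, 353, -, 287, 950]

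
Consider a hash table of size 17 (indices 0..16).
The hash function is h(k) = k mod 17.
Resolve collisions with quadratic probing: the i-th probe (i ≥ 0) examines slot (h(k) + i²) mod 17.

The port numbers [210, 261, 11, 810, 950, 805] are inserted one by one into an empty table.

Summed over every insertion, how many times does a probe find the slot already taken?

4

210: h=6 → slot 6
261: h=6, probe 6,7 → slot 7
11: h=11 → slot 11
810: h=11, probe 11,12 → slot 12
950: h=15 → slot 15
805: h=6, probe 6,7,10 → slot 10
Table: [., ., ., ., ., ., 210, 261, ., ., 805, 11, 810, ., ., 950, .]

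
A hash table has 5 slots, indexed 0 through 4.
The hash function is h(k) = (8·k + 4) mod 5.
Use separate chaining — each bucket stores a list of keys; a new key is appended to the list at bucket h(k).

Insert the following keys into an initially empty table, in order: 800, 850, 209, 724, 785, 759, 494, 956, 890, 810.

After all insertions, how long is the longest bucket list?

5

Insert 800: h=4, bucket 4 empty -> new chain.
Insert 850: h=4, bucket 4 nonempty -> append to chain.
Insert 209: h=1, bucket 1 empty -> new chain.
Insert 724: h=1, bucket 1 nonempty -> append to chain.
Insert 785: h=4, bucket 4 nonempty -> append to chain.
Insert 759: h=1, bucket 1 nonempty -> append to chain.
Insert 494: h=1, bucket 1 nonempty -> append to chain.
Insert 956: h=2, bucket 2 empty -> new chain.
Insert 890: h=4, bucket 4 nonempty -> append to chain.
Insert 810: h=4, bucket 4 nonempty -> append to chain.
Final buckets:
0: -
1: 209 -> 724 -> 759 -> 494
2: 956
3: -
4: 800 -> 850 -> 785 -> 890 -> 810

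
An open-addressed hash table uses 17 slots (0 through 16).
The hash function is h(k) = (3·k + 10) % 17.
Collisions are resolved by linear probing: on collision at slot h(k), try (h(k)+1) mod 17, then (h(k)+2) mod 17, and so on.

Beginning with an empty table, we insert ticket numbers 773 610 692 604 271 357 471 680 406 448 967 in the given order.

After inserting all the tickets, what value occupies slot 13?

Insert 773: h=0, slot 0 empty → index 0.
Insert 610: h=4, slot 4 empty → index 4.
Insert 692: h=12, slot 12 empty → index 12.
Insert 604: h=3, slot 3 empty → index 3.
Insert 271: h=7, slot 7 empty → index 7.
Insert 357: h=10, slot 10 empty → index 10.
Insert 471: h=12, slot 12 occupied → index 13.
Insert 680: h=10, slot 10 occupied → index 11.
Insert 406: h=4, slot 4 occupied → index 5.
Insert 448: h=11, slots 11,12,13 occupied → index 14.
Insert 967: h=4, slots 4,5 occupied → index 6.
Table: [773, -, -, 604, 610, 406, 967, 271, -, -, 357, 680, 692, 471, 448, -, -]

471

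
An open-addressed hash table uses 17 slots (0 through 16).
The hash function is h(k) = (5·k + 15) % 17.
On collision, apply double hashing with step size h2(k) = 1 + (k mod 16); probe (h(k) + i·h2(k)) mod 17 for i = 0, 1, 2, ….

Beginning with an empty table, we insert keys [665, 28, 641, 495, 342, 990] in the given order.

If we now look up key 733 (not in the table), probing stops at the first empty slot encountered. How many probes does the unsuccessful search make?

2

Insert 665: h=8, slot 8 empty => index 8.
Insert 28: h=2, slot 2 empty => index 2.
Insert 641: h=7, slot 7 empty => index 7.
Insert 495: h=8, h2=16, slots 8,7 occupied => index 6.
Insert 342: h=8, h2=7, slot 8 occupied => index 15.
Insert 990: h=1, slot 1 empty => index 1.
Table: [—, 990, 28, —, —, —, 495, 641, 665, —, —, —, —, —, —, 342, —]
Lookup 733: h=8, h2=14, probe 8,5 → slot 5 empty, not found.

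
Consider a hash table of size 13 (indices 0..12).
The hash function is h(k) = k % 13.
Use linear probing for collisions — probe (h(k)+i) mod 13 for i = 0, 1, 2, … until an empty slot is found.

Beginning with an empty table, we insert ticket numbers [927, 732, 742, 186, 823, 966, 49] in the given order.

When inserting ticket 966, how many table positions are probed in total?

927: h=4 -> slot 4
732: h=4, probe 4,5 -> slot 5
742: h=1 -> slot 1
186: h=4, probe 4,5,6 -> slot 6
823: h=4, probe 4,5,6,7 -> slot 7
966: h=4, probe 4,5,6,7,8 -> slot 8
49: h=10 -> slot 10
Table: [_, 742, _, _, 927, 732, 186, 823, 966, _, 49, _, _]

5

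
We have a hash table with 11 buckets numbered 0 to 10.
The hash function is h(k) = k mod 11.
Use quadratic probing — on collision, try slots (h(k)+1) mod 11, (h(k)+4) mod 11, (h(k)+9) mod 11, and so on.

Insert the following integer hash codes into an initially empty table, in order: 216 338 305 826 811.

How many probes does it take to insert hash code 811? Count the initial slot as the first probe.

4

216 hashes to 7; slot 7 is free → place at 7.
338 hashes to 8; slot 8 is free → place at 8.
305 hashes to 8; 8 taken → place at 9.
826 hashes to 1; slot 1 is free → place at 1.
811 hashes to 8; 8,9,1 taken → place at 6.
Table: [—, 826, —, —, —, —, 811, 216, 338, 305, —]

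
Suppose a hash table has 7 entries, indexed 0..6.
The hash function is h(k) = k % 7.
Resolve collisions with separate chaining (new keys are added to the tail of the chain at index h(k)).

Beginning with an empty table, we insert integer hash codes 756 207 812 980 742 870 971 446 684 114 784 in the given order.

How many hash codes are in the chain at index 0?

5

Insert 756: h=0, bucket 0 empty -> new chain.
Insert 207: h=4, bucket 4 empty -> new chain.
Insert 812: h=0, bucket 0 nonempty -> append to chain.
Insert 980: h=0, bucket 0 nonempty -> append to chain.
Insert 742: h=0, bucket 0 nonempty -> append to chain.
Insert 870: h=2, bucket 2 empty -> new chain.
Insert 971: h=5, bucket 5 empty -> new chain.
Insert 446: h=5, bucket 5 nonempty -> append to chain.
Insert 684: h=5, bucket 5 nonempty -> append to chain.
Insert 114: h=2, bucket 2 nonempty -> append to chain.
Insert 784: h=0, bucket 0 nonempty -> append to chain.
Final buckets:
0: 756 -> 812 -> 980 -> 742 -> 784
1: -
2: 870 -> 114
3: -
4: 207
5: 971 -> 446 -> 684
6: -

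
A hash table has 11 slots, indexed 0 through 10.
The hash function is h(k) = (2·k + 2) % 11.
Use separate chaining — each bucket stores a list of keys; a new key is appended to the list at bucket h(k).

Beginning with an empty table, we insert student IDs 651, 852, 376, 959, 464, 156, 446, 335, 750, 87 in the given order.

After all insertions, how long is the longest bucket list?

Insert 651: h=6, bucket 6 empty -> new chain.
Insert 852: h=1, bucket 1 empty -> new chain.
Insert 376: h=6, bucket 6 nonempty -> append to chain.
Insert 959: h=6, bucket 6 nonempty -> append to chain.
Insert 464: h=6, bucket 6 nonempty -> append to chain.
Insert 156: h=6, bucket 6 nonempty -> append to chain.
Insert 446: h=3, bucket 3 empty -> new chain.
Insert 335: h=1, bucket 1 nonempty -> append to chain.
Insert 750: h=6, bucket 6 nonempty -> append to chain.
Insert 87: h=0, bucket 0 empty -> new chain.
Final buckets:
0: 87
1: 852 -> 335
2: -
3: 446
4: -
5: -
6: 651 -> 376 -> 959 -> 464 -> 156 -> 750
7: -
8: -
9: -
10: -

6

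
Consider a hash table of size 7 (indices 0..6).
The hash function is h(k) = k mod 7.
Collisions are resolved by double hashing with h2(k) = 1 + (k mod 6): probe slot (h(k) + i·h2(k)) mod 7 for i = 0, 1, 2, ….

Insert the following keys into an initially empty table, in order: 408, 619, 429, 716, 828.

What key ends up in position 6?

429

Insert 408: h=2, slot 2 empty => index 2.
Insert 619: h=3, slot 3 empty => index 3.
Insert 429: h=2, h2=4, slot 2 occupied => index 6.
Insert 716: h=2, h2=3, slot 2 occupied => index 5.
Insert 828: h=2, h2=1, slots 2,3 occupied => index 4.
Table: [-, -, 408, 619, 828, 716, 429]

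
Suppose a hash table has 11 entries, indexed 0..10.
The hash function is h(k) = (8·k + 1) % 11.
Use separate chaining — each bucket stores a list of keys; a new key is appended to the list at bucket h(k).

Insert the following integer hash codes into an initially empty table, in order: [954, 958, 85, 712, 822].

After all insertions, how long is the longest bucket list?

4

954 → bucket 10
958 → bucket 9
85 → bucket 10 (collision)
712 → bucket 10 (collision)
822 → bucket 10 (collision)
Final buckets:
0: .
1: .
2: .
3: .
4: .
5: .
6: .
7: .
8: .
9: 958
10: 954 -> 85 -> 712 -> 822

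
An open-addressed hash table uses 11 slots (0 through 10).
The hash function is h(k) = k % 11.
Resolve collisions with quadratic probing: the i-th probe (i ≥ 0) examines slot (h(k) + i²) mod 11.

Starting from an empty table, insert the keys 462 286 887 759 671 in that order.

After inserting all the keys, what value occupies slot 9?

462 hashes to 0; slot 0 is free => place at 0.
286 hashes to 0; 0 taken => place at 1.
887 hashes to 7; slot 7 is free => place at 7.
759 hashes to 0; 0,1 taken => place at 4.
671 hashes to 0; 0,1,4 taken => place at 9.
Table: [462, 286, ∅, ∅, 759, ∅, ∅, 887, ∅, 671, ∅]

671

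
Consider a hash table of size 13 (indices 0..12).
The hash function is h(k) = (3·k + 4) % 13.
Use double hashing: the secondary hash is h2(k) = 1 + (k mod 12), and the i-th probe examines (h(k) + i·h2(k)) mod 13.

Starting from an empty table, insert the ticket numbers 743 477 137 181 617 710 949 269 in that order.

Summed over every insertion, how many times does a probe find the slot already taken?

1

743 hashes to 10; slot 10 is free -> place at 10.
477 hashes to 5; slot 5 is free -> place at 5.
137 hashes to 12; slot 12 is free -> place at 12.
181 hashes to 1; slot 1 is free -> place at 1.
617 hashes to 9; slot 9 is free -> place at 9.
710 hashes to 2; slot 2 is free -> place at 2.
949 hashes to 4; slot 4 is free -> place at 4.
269 hashes to 5, h2=6; 5 taken -> place at 11.
Table: [∅, 181, 710, ∅, 949, 477, ∅, ∅, ∅, 617, 743, 269, 137]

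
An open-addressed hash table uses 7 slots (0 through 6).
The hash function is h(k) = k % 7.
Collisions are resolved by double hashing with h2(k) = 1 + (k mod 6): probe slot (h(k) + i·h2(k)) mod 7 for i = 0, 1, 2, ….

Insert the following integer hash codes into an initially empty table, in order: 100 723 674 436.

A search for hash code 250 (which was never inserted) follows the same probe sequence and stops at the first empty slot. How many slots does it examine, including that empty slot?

2

100: h=2 → slot 2
723: h=2, h2=4, probe 2,6 → slot 6
674: h=2, h2=3, probe 2,5 → slot 5
436: h=2, h2=5, probe 2,0 → slot 0
Table: [436, -, 100, -, -, 674, 723]
Lookup 250: h=5, h2=5, probe 5,3 → slot 3 empty, not found.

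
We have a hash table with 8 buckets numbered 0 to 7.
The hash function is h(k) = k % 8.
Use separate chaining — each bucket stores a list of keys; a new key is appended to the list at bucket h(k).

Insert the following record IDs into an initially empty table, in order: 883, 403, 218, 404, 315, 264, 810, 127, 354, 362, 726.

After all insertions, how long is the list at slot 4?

Insert 883: h=3, bucket 3 empty → new chain.
Insert 403: h=3, bucket 3 nonempty → append to chain.
Insert 218: h=2, bucket 2 empty → new chain.
Insert 404: h=4, bucket 4 empty → new chain.
Insert 315: h=3, bucket 3 nonempty → append to chain.
Insert 264: h=0, bucket 0 empty → new chain.
Insert 810: h=2, bucket 2 nonempty → append to chain.
Insert 127: h=7, bucket 7 empty → new chain.
Insert 354: h=2, bucket 2 nonempty → append to chain.
Insert 362: h=2, bucket 2 nonempty → append to chain.
Insert 726: h=6, bucket 6 empty → new chain.
Final buckets:
0: 264
1: .
2: 218 -> 810 -> 354 -> 362
3: 883 -> 403 -> 315
4: 404
5: .
6: 726
7: 127

1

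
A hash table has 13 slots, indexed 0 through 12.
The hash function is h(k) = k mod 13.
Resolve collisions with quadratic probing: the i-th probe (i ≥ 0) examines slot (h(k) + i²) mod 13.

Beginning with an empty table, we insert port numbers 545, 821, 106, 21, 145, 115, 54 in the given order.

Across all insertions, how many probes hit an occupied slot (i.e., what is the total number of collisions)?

Insert 545: h=12, slot 12 empty → index 12.
Insert 821: h=2, slot 2 empty → index 2.
Insert 106: h=2, slot 2 occupied → index 3.
Insert 21: h=8, slot 8 empty → index 8.
Insert 145: h=2, slots 2,3 occupied → index 6.
Insert 115: h=11, slot 11 empty → index 11.
Insert 54: h=2, slots 2,3,6,11 occupied → index 5.
Table: [—, —, 821, 106, —, 54, 145, —, 21, —, —, 115, 545]

7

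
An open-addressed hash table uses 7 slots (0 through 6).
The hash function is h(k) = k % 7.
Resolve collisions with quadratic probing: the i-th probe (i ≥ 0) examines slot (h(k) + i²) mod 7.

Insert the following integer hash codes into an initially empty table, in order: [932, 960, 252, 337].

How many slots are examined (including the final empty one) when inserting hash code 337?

932 hashes to 1; slot 1 is free → place at 1.
960 hashes to 1; 1 taken → place at 2.
252 hashes to 0; slot 0 is free → place at 0.
337 hashes to 1; 1,2 taken → place at 5.
Table: [252, 932, 960, _, _, 337, _]

3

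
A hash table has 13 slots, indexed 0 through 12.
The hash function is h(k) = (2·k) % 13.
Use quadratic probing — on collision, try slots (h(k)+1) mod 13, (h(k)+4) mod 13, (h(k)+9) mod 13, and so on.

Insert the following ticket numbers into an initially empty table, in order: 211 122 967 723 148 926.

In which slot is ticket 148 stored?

1

211: h=6 → slot 6
122: h=10 → slot 10
967: h=10, probe 10,11 → slot 11
723: h=3 → slot 3
148: h=10, probe 10,11,1 → slot 1
926: h=6, probe 6,7 → slot 7
Table: [., 148, ., 723, ., ., 211, 926, ., ., 122, 967, .]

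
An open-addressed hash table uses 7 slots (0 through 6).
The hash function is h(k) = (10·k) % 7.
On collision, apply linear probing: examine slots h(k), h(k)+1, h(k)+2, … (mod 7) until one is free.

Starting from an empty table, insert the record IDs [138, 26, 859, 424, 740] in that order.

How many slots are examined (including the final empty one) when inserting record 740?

Insert 138: h=1, slot 1 empty => index 1.
Insert 26: h=1, slot 1 occupied => index 2.
Insert 859: h=1, slots 1,2 occupied => index 3.
Insert 424: h=5, slot 5 empty => index 5.
Insert 740: h=1, slots 1,2,3 occupied => index 4.
Table: [∅, 138, 26, 859, 740, 424, ∅]

4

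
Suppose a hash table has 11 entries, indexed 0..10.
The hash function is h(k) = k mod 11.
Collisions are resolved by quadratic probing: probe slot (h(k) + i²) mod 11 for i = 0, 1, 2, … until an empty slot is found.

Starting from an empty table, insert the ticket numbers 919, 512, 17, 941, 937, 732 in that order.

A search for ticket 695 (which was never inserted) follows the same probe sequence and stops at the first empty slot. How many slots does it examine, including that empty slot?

919 hashes to 6; slot 6 is free → place at 6.
512 hashes to 6; 6 taken → place at 7.
17 hashes to 6; 6,7 taken → place at 10.
941 hashes to 6; 6,7,10 taken → place at 4.
937 hashes to 2; slot 2 is free → place at 2.
732 hashes to 6; 6,7,10,4 taken → place at 0.
Table: [732, —, 937, —, 941, —, 919, 512, —, —, 17]
Lookup 695: h=2, probe 2,3 → slot 3 empty, not found.

2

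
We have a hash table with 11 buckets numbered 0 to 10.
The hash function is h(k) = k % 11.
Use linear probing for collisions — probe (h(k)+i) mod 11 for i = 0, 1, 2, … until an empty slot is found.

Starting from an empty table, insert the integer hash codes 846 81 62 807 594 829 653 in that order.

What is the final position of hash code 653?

Insert 846: h=10, slot 10 empty => index 10.
Insert 81: h=4, slot 4 empty => index 4.
Insert 62: h=7, slot 7 empty => index 7.
Insert 807: h=4, slot 4 occupied => index 5.
Insert 594: h=0, slot 0 empty => index 0.
Insert 829: h=4, slots 4,5 occupied => index 6.
Insert 653: h=4, slots 4,5,6,7 occupied => index 8.
Table: [594, —, —, —, 81, 807, 829, 62, 653, —, 846]

8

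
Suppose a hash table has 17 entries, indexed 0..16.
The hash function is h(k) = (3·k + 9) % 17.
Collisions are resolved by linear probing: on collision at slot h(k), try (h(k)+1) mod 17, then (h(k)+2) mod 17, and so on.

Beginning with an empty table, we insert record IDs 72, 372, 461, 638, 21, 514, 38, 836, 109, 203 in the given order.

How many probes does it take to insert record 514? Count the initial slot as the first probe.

3

72: h=4 => slot 4
372: h=3 => slot 3
461: h=15 => slot 15
638: h=2 => slot 2
21: h=4, probe 4,5 => slot 5
514: h=4, probe 4,5,6 => slot 6
38: h=4, probe 4,5,6,7 => slot 7
836: h=1 => slot 1
109: h=13 => slot 13
203: h=6, probe 6,7,8 => slot 8
Table: [_, 836, 638, 372, 72, 21, 514, 38, 203, _, _, _, _, 109, _, 461, _]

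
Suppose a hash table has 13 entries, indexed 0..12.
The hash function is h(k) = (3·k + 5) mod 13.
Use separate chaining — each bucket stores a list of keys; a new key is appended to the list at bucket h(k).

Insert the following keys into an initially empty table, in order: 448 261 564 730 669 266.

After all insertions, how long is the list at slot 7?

Insert 448: h=10, bucket 10 empty -> new chain.
Insert 261: h=8, bucket 8 empty -> new chain.
Insert 564: h=7, bucket 7 empty -> new chain.
Insert 730: h=11, bucket 11 empty -> new chain.
Insert 669: h=10, bucket 10 nonempty -> append to chain.
Insert 266: h=10, bucket 10 nonempty -> append to chain.
Final buckets:
0: .
1: .
2: .
3: .
4: .
5: .
6: .
7: 564
8: 261
9: .
10: 448 -> 669 -> 266
11: 730
12: .

1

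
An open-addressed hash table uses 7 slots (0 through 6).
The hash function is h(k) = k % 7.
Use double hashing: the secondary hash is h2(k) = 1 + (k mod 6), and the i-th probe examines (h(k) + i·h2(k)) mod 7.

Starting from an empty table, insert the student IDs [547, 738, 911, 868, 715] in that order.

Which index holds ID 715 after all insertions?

547 hashes to 1; slot 1 is free → place at 1.
738 hashes to 3; slot 3 is free → place at 3.
911 hashes to 1, h2=6; 1 taken → place at 0.
868 hashes to 0, h2=5; 0 taken → place at 5.
715 hashes to 1, h2=2; 1,3,5,0 taken → place at 2.
Table: [911, 547, 715, 738, ∅, 868, ∅]

2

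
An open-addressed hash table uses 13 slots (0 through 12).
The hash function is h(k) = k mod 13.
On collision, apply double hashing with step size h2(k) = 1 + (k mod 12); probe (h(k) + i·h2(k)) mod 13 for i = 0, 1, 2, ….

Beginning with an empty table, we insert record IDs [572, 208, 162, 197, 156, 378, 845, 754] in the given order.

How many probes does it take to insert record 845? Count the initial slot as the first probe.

3

572: h=0 → slot 0
208: h=0, h2=5, probe 0,5 → slot 5
162: h=6 → slot 6
197: h=2 → slot 2
156: h=0, h2=1, probe 0,1 → slot 1
378: h=1, h2=7, probe 1,8 → slot 8
845: h=0, h2=6, probe 0,6,12 → slot 12
754: h=0, h2=11, probe 0,11 → slot 11
Table: [572, 156, 197, _, _, 208, 162, _, 378, _, _, 754, 845]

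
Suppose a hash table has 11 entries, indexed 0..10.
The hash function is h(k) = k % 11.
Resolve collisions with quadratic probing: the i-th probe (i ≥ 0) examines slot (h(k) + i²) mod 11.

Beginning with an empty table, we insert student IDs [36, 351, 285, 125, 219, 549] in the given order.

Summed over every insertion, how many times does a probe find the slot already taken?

9

36 hashes to 3; slot 3 is free => place at 3.
351 hashes to 10; slot 10 is free => place at 10.
285 hashes to 10; 10 taken => place at 0.
125 hashes to 4; slot 4 is free => place at 4.
219 hashes to 10; 10,0,3 taken => place at 8.
549 hashes to 10; 10,0,3,8,4 taken => place at 2.
Table: [285, _, 549, 36, 125, _, _, _, 219, _, 351]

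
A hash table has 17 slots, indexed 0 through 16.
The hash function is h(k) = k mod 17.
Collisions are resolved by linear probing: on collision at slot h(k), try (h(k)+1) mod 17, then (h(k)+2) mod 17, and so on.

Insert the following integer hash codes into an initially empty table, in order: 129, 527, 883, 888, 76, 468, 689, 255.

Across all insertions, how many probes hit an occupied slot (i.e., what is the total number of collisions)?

129: h=10 -> slot 10
527: h=0 -> slot 0
883: h=16 -> slot 16
888: h=4 -> slot 4
76: h=8 -> slot 8
468: h=9 -> slot 9
689: h=9, probe 9,10,11 -> slot 11
255: h=0, probe 0,1 -> slot 1
Table: [527, 255, —, —, 888, —, —, —, 76, 468, 129, 689, —, —, —, —, 883]

3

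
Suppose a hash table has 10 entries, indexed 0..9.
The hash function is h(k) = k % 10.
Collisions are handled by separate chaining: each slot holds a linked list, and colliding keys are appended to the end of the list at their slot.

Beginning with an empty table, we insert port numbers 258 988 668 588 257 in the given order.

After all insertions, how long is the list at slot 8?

4

Insert 258: h=8, bucket 8 empty → new chain.
Insert 988: h=8, bucket 8 nonempty → append to chain.
Insert 668: h=8, bucket 8 nonempty → append to chain.
Insert 588: h=8, bucket 8 nonempty → append to chain.
Insert 257: h=7, bucket 7 empty → new chain.
Final buckets:
0: -
1: -
2: -
3: -
4: -
5: -
6: -
7: 257
8: 258 -> 988 -> 668 -> 588
9: -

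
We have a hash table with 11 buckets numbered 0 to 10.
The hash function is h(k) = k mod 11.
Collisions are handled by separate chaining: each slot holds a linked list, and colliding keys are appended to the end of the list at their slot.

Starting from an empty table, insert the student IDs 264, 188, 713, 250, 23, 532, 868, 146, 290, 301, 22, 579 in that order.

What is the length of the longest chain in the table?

3

264 -> bucket 0
188 -> bucket 1
713 -> bucket 9
250 -> bucket 8
23 -> bucket 1 (collision)
532 -> bucket 4
868 -> bucket 10
146 -> bucket 3
290 -> bucket 4 (collision)
301 -> bucket 4 (collision)
22 -> bucket 0 (collision)
579 -> bucket 7
Final buckets:
0: 264 -> 22
1: 188 -> 23
2: —
3: 146
4: 532 -> 290 -> 301
5: —
6: —
7: 579
8: 250
9: 713
10: 868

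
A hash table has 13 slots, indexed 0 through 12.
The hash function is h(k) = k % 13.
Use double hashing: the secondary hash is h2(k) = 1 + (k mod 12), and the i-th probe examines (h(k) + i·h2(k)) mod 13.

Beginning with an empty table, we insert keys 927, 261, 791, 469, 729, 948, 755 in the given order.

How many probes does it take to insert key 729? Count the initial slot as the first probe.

3

927 hashes to 4; slot 4 is free -> place at 4.
261 hashes to 1; slot 1 is free -> place at 1.
791 hashes to 11; slot 11 is free -> place at 11.
469 hashes to 1, h2=2; 1 taken -> place at 3.
729 hashes to 1, h2=10; 1,11 taken -> place at 8.
948 hashes to 12; slot 12 is free -> place at 12.
755 hashes to 1, h2=12; 1 taken -> place at 0.
Table: [755, 261, ., 469, 927, ., ., ., 729, ., ., 791, 948]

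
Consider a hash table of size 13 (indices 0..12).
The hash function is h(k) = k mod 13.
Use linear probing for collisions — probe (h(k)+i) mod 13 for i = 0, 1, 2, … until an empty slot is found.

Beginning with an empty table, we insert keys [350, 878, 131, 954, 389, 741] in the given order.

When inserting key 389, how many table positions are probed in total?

350: h=12 → slot 12
878: h=7 → slot 7
131: h=1 → slot 1
954: h=5 → slot 5
389: h=12, probe 12,0 → slot 0
741: h=0, probe 0,1,2 → slot 2
Table: [389, 131, 741, -, -, 954, -, 878, -, -, -, -, 350]

2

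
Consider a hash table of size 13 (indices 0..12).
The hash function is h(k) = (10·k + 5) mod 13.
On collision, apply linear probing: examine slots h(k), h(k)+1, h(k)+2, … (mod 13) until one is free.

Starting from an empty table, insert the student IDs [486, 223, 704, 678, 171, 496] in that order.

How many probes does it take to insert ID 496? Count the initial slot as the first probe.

486: h=3 → slot 3
223: h=12 → slot 12
704: h=12, probe 12,0 → slot 0
678: h=12, probe 12,0,1 → slot 1
171: h=12, probe 12,0,1,2 → slot 2
496: h=12, probe 12,0,1,2,3,4 → slot 4
Table: [704, 678, 171, 486, 496, -, -, -, -, -, -, -, 223]

6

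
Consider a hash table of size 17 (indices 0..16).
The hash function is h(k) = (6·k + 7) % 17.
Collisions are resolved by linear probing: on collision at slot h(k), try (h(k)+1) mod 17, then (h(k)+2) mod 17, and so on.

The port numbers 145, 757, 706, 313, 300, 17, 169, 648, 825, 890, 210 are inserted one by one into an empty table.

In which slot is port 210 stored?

145: h=10 → slot 10
757: h=10, probe 10,11 → slot 11
706: h=10, probe 10,11,12 → slot 12
313: h=15 → slot 15
300: h=5 → slot 5
17: h=7 → slot 7
169: h=1 → slot 1
648: h=2 → slot 2
825: h=10, probe 10,11,12,13 → slot 13
890: h=9 → slot 9
210: h=9, probe 9,10,11,12,13,14 → slot 14
Table: [_, 169, 648, _, _, 300, _, 17, _, 890, 145, 757, 706, 825, 210, 313, _]

14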